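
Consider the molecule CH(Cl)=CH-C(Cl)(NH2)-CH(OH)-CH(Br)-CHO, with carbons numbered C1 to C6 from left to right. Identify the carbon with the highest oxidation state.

C3

Tallying each carbon's bonds:
C1: 2C, 1H, 1Cl → 0 − 1 + 1 = 0
C2: 3C, 1H → 0 − 1 = -1
C3: 2C, 1N, 1Cl → 0 + 1 + 1 = +2
C4: 2C, 1H, 1O → 0 − 1 + 1 = 0
C5: 2C, 1H, 1Br → 0 − 1 + 1 = 0
C6: 1C, 1H, 2O → 0 − 1 + 2 = +1
The most oxidised carbon is C3 at +2.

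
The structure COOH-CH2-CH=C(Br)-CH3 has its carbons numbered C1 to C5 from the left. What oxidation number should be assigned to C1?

+3

Each bond to a more electronegative atom (O, N, halogen) counts +1, each bond to a less electronegative atom (H, metal, B, Si) counts −1, and each C–C bond counts 0.
C1 has one bond to C (0), a double bond to O (2×+1 = +2), one bond to O (+1).
Oxidation state = 0 + 2 + 1 = +3.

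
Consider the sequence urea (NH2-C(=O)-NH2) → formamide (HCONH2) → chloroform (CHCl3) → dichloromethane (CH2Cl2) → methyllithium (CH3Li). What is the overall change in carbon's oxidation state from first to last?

-8

Carbon oxidation states along the series — urea: +4, formamide: +2, chloroform: +2, dichloromethane: 0, methyllithium: -4.
Net change = -4 − (+4) = -8.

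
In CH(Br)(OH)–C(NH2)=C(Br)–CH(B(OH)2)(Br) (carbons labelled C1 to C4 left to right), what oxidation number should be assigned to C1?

Bonds to more-electronegative neighbours contribute +1 each, bonds to H or metals contribute −1 each, and C–C bonds contribute 0.
C1 has one bond to C (0), one bond to Br (+1), one bond to O (+1), one bond to H (-1).
Oxidation state = 0 + 1 + 1 − 1 = +1.

+1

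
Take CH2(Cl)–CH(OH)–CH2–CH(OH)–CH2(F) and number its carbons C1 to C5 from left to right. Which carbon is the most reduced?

C3

Tallying each carbon's bonds:
C1: 1C, 2H, 1Cl → 0 − 2 + 1 = -1
C2: 2C, 1H, 1O → 0 − 1 + 1 = 0
C3: 2C, 2H → 0 − 2 = -2
C4: 2C, 1H, 1O → 0 − 1 + 1 = 0
C5: 1C, 2H, 1F → 0 − 2 + 1 = -1
The most reduced carbon is C3 at -2.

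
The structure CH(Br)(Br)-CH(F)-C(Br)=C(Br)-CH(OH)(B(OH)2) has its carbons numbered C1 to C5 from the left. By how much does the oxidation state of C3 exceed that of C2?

+1

C3: 3C, 1Br → 0 + 1 = +1
C2: 2C, 1H, 1F → 0 − 1 + 1 = 0
Difference: +1 − (0) = +1.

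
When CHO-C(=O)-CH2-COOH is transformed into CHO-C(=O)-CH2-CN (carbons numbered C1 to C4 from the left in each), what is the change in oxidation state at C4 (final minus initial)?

Before: C4 has 1 bond to C, 3 bonds to O → oxidation state +3.
After: C4 has 1 bond to C, 3 bonds to N → oxidation state +3.
Δ = +3 − (+3) = 0, so no net redox change at C4.

0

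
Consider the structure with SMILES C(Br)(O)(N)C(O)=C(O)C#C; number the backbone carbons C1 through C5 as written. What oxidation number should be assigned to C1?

Assign +1 per bond to O/N/halogen, −1 per bond to H or an electropositive element, and 0 per bond to carbon.
C1 has one bond to C (0), one bond to Br (+1), one bond to O (+1), one bond to N (+1).
Oxidation state = 0 + 1 + 1 + 1 = +3.

+3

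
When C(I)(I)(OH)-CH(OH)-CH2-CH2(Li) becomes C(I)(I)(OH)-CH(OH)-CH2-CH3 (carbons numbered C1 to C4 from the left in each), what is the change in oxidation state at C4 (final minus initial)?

0

Before: C4 has 1 bond to C, 2 bonds to H, 1 bond to Li → oxidation state -3.
After: C4 has 1 bond to C, 3 bonds to H → oxidation state -3.
Δ = -3 − (-3) = 0, so no net redox change at C4.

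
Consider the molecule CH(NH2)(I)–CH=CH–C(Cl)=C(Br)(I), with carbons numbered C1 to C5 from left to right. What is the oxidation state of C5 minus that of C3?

C5: 2C, 1Br, 1I → 0 + 1 + 1 = +2
C3: 3C, 1H → 0 − 1 = -1
Difference: +2 − (-1) = +3.

+3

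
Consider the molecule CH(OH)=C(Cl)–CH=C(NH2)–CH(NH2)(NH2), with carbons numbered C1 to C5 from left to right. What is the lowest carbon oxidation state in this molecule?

Tallying each carbon's bonds:
C1: 2C, 1H, 1O → 0 − 1 + 1 = 0
C2: 3C, 1Cl → 0 + 1 = +1
C3: 3C, 1H → 0 − 1 = -1
C4: 3C, 1N → 0 + 1 = +1
C5: 1C, 1H, 2N → 0 − 1 + 2 = +1
The lowest value is -1.

-1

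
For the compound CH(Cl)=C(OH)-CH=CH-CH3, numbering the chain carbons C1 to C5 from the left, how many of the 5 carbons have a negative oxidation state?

3

Tallying each carbon's bonds:
C1: 2C, 1H, 1Cl → 0 − 1 + 1 = 0
C2: 3C, 1O → 0 + 1 = +1
C3: 3C, 1H → 0 − 1 = -1
C4: 3C, 1H → 0 − 1 = -1
C5: 1C, 3H → 0 − 3 = -3
3 carbons (C3, C4, C5) meet the condition.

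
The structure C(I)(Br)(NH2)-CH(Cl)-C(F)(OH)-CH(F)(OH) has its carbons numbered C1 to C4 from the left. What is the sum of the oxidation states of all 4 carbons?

Bonds to more-electronegative neighbours contribute +1 each, bonds to H or metals contribute −1 each, and C–C bonds contribute 0. Tallying each carbon:
C1: 1C, 1N, 1Br, 1I → 0 + 1 + 1 + 1 = +3
C2: 2C, 1H, 1Cl → 0 − 1 + 1 = 0
C3: 2C, 1O, 1F → 0 + 1 + 1 = +2
C4: 1C, 1H, 1O, 1F → 0 − 1 + 1 + 1 = +1
Sum = +3 + 0 + 2 + 1 = +6.

+6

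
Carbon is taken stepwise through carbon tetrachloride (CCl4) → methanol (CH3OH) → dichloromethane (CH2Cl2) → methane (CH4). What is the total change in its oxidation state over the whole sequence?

-8

Carbon oxidation states along the series — carbon tetrachloride: +4, methanol: -2, dichloromethane: 0, methane: -4.
Net change = -4 − (+4) = -8.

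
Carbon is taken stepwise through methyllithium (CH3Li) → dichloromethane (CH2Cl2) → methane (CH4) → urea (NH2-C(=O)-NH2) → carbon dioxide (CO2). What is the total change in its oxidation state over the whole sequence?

Carbon oxidation states along the series — methyllithium: -4, dichloromethane: 0, methane: -4, urea: +4, carbon dioxide: +4.
Net change = +4 − (-4) = +8.

+8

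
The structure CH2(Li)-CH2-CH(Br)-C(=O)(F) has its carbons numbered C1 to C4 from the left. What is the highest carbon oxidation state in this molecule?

+3

Assign +1 per bond to O/N/halogen, −1 per bond to H or an electropositive element, and 0 per bond to carbon. Tallying each carbon:
C1: 1C, 2H, 1Li → 0 − 2 − 1 = -3
C2: 2C, 2H → 0 − 2 = -2
C3: 2C, 1H, 1Br → 0 − 1 + 1 = 0
C4: 1C, 2O, 1F → 0 + 2 + 1 = +3
The highest value is +3.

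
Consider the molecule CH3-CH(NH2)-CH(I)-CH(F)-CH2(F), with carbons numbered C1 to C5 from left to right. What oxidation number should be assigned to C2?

C2 has one bond to C (0), one bond to C (0), one bond to N (+1), one bond to H (-1).
Oxidation state = 0 + 0 + 1 − 1 = 0.

0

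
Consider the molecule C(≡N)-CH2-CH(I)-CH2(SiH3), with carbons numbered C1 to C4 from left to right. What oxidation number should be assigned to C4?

-3

C4 has one bond to C (0), one bond to H (-1), one bond to Si (-1), one bond to H (-1).
Oxidation state = 0 − 1 − 1 − 1 = -3.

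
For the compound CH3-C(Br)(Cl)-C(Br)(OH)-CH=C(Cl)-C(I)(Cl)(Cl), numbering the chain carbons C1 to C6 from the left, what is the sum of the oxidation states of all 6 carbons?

Each bond to a more electronegative atom (O, N, halogen) counts +1, each bond to a less electronegative atom (H, metal, B, Si) counts −1, and each C–C bond counts 0. Tallying each carbon:
C1: 1C, 3H → 0 − 3 = -3
C2: 2C, 1Cl, 1Br → 0 + 1 + 1 = +2
C3: 2C, 1O, 1Br → 0 + 1 + 1 = +2
C4: 3C, 1H → 0 − 1 = -1
C5: 3C, 1Cl → 0 + 1 = +1
C6: 1C, 2Cl, 1I → 0 + 2 + 1 = +3
Sum = -3 + 2 + 2 − 1 + 1 + 3 = +4.

+4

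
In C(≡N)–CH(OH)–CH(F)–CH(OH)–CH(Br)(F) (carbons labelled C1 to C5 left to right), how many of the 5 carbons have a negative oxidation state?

Tallying each carbon's bonds:
C1: 1C, 3N → 0 + 3 = +3
C2: 2C, 1H, 1O → 0 − 1 + 1 = 0
C3: 2C, 1H, 1F → 0 − 1 + 1 = 0
C4: 2C, 1H, 1O → 0 − 1 + 1 = 0
C5: 1C, 1H, 1F, 1Br → 0 − 1 + 1 + 1 = +1
0 carbons meet the condition.

0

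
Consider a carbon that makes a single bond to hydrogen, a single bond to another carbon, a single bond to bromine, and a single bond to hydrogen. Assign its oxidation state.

The carbon has one bond to C (0), one bond to Br (+1), one bond to H (-1), one bond to H (-1).
Oxidation state = 0 + 1 − 1 − 1 = -1.

-1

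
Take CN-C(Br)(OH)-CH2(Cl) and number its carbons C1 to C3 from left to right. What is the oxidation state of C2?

+2

C2 has one bond to C (0), one bond to C (0), one bond to Br (+1), one bond to O (+1).
Oxidation state = 0 + 0 + 1 + 1 = +2.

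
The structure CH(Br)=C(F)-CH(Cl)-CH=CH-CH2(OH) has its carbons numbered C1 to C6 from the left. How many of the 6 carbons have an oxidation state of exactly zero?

Tallying each carbon's bonds:
C1: 2C, 1H, 1Br → 0 − 1 + 1 = 0
C2: 3C, 1F → 0 + 1 = +1
C3: 2C, 1H, 1Cl → 0 − 1 + 1 = 0
C4: 3C, 1H → 0 − 1 = -1
C5: 3C, 1H → 0 − 1 = -1
C6: 1C, 2H, 1O → 0 − 2 + 1 = -1
2 carbons (C1, C3) meet the condition.

2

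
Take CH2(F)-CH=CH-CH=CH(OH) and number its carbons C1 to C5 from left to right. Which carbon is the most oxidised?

C5

Tallying each carbon's bonds:
C1: 1C, 2H, 1F → 0 − 2 + 1 = -1
C2: 3C, 1H → 0 − 1 = -1
C3: 3C, 1H → 0 − 1 = -1
C4: 3C, 1H → 0 − 1 = -1
C5: 2C, 1H, 1O → 0 − 1 + 1 = 0
The most oxidised carbon is C5 at 0.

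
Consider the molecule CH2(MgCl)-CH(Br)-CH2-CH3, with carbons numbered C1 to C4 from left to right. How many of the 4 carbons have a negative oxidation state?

Bonds to more-electronegative neighbours contribute +1 each, bonds to H or metals contribute −1 each, and C–C bonds contribute 0. Tallying each carbon:
C1: 1C, 2H, 1Mg → 0 − 2 − 1 = -3
C2: 2C, 1H, 1Br → 0 − 1 + 1 = 0
C3: 2C, 2H → 0 − 2 = -2
C4: 1C, 3H → 0 − 3 = -3
3 carbons (C1, C3, C4) meet the condition.

3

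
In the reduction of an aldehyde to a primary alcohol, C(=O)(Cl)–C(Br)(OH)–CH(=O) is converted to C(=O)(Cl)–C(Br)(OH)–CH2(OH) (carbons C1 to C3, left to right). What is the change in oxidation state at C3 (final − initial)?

-2

Before: C3 has 1 bond to C, 1 bond to H, 2 bonds to O → oxidation state +1.
After: C3 has 1 bond to C, 2 bonds to H, 1 bond to O → oxidation state -1.
Δ = -1 − (+1) = -2, so this is a reduction at C3.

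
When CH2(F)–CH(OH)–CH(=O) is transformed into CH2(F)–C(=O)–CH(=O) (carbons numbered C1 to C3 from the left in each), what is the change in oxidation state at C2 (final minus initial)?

Before: C2 has 2 bonds to C, 1 bond to H, 1 bond to O → oxidation state 0.
After: C2 has 2 bonds to C, 2 bonds to O → oxidation state +2.
Δ = +2 − (0) = +2, so this is an oxidation at C2.

+2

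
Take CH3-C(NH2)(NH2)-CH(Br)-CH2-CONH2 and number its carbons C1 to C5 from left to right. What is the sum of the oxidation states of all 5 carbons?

0

Count +1 for every bond to an atom more electronegative than carbon and −1 for every bond to one less electronegative; C–C bonds are 0. Tallying each carbon:
C1: 1C, 3H → 0 − 3 = -3
C2: 2C, 2N → 0 + 2 = +2
C3: 2C, 1H, 1Br → 0 − 1 + 1 = 0
C4: 2C, 2H → 0 − 2 = -2
C5: 1C, 2O, 1N → 0 + 2 + 1 = +3
Sum = -3 + 2 + 0 − 2 + 3 = 0.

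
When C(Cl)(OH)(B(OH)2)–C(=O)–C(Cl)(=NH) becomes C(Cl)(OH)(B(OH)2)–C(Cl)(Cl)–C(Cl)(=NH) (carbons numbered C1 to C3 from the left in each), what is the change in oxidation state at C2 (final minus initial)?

Before: C2 has 2 bonds to C, 2 bonds to O → oxidation state +2.
After: C2 has 2 bonds to C, 2 bonds to Cl → oxidation state +2.
Δ = +2 − (+2) = 0, so no net redox change at C2.

0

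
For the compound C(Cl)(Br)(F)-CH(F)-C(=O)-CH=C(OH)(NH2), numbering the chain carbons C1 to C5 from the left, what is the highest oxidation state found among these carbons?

+3

Tallying each carbon's bonds:
C1: 1C, 1F, 1Cl, 1Br → 0 + 1 + 1 + 1 = +3
C2: 2C, 1H, 1F → 0 − 1 + 1 = 0
C3: 2C, 2O → 0 + 2 = +2
C4: 3C, 1H → 0 − 1 = -1
C5: 2C, 1O, 1N → 0 + 1 + 1 = +2
The highest value is +3.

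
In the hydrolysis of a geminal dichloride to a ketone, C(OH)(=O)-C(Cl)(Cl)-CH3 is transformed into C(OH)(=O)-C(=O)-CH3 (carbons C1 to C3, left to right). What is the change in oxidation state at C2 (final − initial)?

Before: C2 has 2 bonds to C, 2 bonds to Cl → oxidation state +2.
After: C2 has 2 bonds to C, 2 bonds to O → oxidation state +2.
Δ = +2 − (+2) = 0, so no net redox change at C2.

0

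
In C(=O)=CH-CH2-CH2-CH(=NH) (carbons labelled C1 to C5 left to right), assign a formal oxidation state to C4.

-2

C4 has one bond to C (0), one bond to C (0), one bond to H (-1), one bond to H (-1).
Oxidation state = 0 + 0 − 1 − 1 = -2.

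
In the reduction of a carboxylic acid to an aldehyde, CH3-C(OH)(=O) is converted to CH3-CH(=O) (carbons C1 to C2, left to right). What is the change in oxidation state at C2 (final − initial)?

-2

Before: C2 has 1 bond to C, 3 bonds to O → oxidation state +3.
After: C2 has 1 bond to C, 1 bond to H, 2 bonds to O → oxidation state +1.
Δ = +1 − (+3) = -2, so this is a reduction at C2.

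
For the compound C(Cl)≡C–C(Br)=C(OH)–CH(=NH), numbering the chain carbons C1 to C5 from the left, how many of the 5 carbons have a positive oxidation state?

Tallying each carbon's bonds:
C1: 3C, 1Cl → 0 + 1 = +1
C2: 4C → 0 = 0
C3: 3C, 1Br → 0 + 1 = +1
C4: 3C, 1O → 0 + 1 = +1
C5: 1C, 1H, 2N → 0 − 1 + 2 = +1
4 carbons (C1, C3, C4, C5) meet the condition.

4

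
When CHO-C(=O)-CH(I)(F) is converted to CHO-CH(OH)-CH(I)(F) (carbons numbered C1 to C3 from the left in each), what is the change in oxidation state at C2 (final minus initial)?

-2

Before: C2 has 2 bonds to C, 2 bonds to O → oxidation state +2.
After: C2 has 2 bonds to C, 1 bond to H, 1 bond to O → oxidation state 0.
Δ = 0 − (+2) = -2, so this is a reduction at C2.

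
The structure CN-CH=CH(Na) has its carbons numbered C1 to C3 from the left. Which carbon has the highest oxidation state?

Count +1 for every bond to an atom more electronegative than carbon and −1 for every bond to one less electronegative; C–C bonds are 0. Tallying each carbon:
C1: 1C, 3N → 0 + 3 = +3
C2: 3C, 1H → 0 − 1 = -1
C3: 2C, 1H, 1Na → 0 − 1 − 1 = -2
The most oxidised carbon is C1 at +3.

C1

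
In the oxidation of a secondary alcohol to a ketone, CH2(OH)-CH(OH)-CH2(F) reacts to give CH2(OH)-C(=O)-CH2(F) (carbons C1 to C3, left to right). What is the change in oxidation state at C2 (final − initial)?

Before: C2 has 2 bonds to C, 1 bond to H, 1 bond to O → oxidation state 0.
After: C2 has 2 bonds to C, 2 bonds to O → oxidation state +2.
Δ = +2 − (0) = +2, so this is an oxidation at C2.

+2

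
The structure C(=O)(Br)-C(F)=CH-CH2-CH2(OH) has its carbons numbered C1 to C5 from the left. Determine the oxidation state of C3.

Each bond to a more electronegative atom (O, N, halogen) counts +1, each bond to a less electronegative atom (H, metal, B, Si) counts −1, and each C–C bond counts 0.
C3 has a double bond to C (2×0 = 0), one bond to C (0), one bond to H (-1).
Oxidation state = 0 + 0 − 1 = -1.

-1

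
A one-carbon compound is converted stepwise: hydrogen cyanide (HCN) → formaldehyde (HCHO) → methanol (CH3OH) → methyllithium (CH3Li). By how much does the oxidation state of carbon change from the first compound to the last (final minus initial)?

-6

Carbon oxidation states along the series — hydrogen cyanide: +2, formaldehyde: 0, methanol: -2, methyllithium: -4.
Net change = -4 − (+2) = -6.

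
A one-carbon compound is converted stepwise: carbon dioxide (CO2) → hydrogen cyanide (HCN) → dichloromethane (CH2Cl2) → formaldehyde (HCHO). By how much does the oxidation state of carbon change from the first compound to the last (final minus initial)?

Carbon oxidation states along the series — carbon dioxide: +4, hydrogen cyanide: +2, dichloromethane: 0, formaldehyde: 0.
Net change = 0 − (+4) = -4.

-4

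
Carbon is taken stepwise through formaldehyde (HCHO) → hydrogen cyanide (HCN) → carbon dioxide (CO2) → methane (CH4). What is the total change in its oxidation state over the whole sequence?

Carbon oxidation states along the series — formaldehyde: 0, hydrogen cyanide: +2, carbon dioxide: +4, methane: -4.
Net change = -4 − (0) = -4.

-4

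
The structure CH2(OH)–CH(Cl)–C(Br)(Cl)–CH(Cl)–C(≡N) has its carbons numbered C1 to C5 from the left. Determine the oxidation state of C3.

+2

C3 has one bond to C (0), one bond to C (0), one bond to Br (+1), one bond to Cl (+1).
Oxidation state = 0 + 0 + 1 + 1 = +2.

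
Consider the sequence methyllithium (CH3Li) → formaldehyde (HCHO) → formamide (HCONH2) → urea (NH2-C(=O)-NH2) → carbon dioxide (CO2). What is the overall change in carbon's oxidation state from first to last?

Carbon oxidation states along the series — methyllithium: -4, formaldehyde: 0, formamide: +2, urea: +4, carbon dioxide: +4.
Net change = +4 − (-4) = +8.

+8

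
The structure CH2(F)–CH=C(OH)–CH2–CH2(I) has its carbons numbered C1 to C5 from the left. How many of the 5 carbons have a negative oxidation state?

Each bond to a more electronegative atom (O, N, halogen) counts +1, each bond to a less electronegative atom (H, metal, B, Si) counts −1, and each C–C bond counts 0. Tallying each carbon:
C1: 1C, 2H, 1F → 0 − 2 + 1 = -1
C2: 3C, 1H → 0 − 1 = -1
C3: 3C, 1O → 0 + 1 = +1
C4: 2C, 2H → 0 − 2 = -2
C5: 1C, 2H, 1I → 0 − 2 + 1 = -1
4 carbons (C1, C2, C4, C5) meet the condition.

4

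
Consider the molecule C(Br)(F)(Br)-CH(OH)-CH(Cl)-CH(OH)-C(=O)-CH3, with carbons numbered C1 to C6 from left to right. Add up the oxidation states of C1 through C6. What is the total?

Bonds to more-electronegative neighbours contribute +1 each, bonds to H or metals contribute −1 each, and C–C bonds contribute 0. Tallying each carbon:
C1: 1C, 1F, 2Br → 0 + 1 + 2 = +3
C2: 2C, 1H, 1O → 0 − 1 + 1 = 0
C3: 2C, 1H, 1Cl → 0 − 1 + 1 = 0
C4: 2C, 1H, 1O → 0 − 1 + 1 = 0
C5: 2C, 2O → 0 + 2 = +2
C6: 1C, 3H → 0 − 3 = -3
Sum = +3 + 0 + 0 + 0 + 2 − 3 = +2.

+2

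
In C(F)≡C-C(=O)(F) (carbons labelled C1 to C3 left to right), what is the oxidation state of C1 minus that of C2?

C1: 3C, 1F → 0 + 1 = +1
C2: 4C → 0 = 0
Difference: +1 − (0) = +1.

+1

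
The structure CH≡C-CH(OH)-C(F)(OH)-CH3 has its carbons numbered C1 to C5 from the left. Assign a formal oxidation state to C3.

0

C3 has one bond to C (0), one bond to C (0), one bond to H (-1), one bond to O (+1).
Oxidation state = 0 + 0 − 1 + 1 = 0.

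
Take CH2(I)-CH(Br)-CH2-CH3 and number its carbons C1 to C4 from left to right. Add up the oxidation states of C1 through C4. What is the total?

-6

Count +1 for every bond to an atom more electronegative than carbon and −1 for every bond to one less electronegative; C–C bonds are 0. Tallying each carbon:
C1: 1C, 2H, 1I → 0 − 2 + 1 = -1
C2: 2C, 1H, 1Br → 0 − 1 + 1 = 0
C3: 2C, 2H → 0 − 2 = -2
C4: 1C, 3H → 0 − 3 = -3
Sum = -1 + 0 − 2 − 3 = -6.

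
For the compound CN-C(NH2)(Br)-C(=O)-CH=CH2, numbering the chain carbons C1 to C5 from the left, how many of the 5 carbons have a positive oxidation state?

3

Each bond to a more electronegative atom (O, N, halogen) counts +1, each bond to a less electronegative atom (H, metal, B, Si) counts −1, and each C–C bond counts 0. Tallying each carbon:
C1: 1C, 3N → 0 + 3 = +3
C2: 2C, 1N, 1Br → 0 + 1 + 1 = +2
C3: 2C, 2O → 0 + 2 = +2
C4: 3C, 1H → 0 − 1 = -1
C5: 2C, 2H → 0 − 2 = -2
3 carbons (C1, C2, C3) meet the condition.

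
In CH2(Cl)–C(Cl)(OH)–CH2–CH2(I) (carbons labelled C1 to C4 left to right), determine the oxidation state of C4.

-1

Count +1 for every bond to an atom more electronegative than carbon and −1 for every bond to one less electronegative; C–C bonds are 0.
C4 has one bond to C (0), one bond to I (+1), one bond to H (-1), one bond to H (-1).
Oxidation state = 0 + 1 − 1 − 1 = -1.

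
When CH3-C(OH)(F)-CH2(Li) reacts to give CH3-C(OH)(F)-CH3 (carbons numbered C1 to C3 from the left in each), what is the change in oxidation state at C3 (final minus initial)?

Before: C3 has 1 bond to C, 2 bonds to H, 1 bond to Li → oxidation state -3.
After: C3 has 1 bond to C, 3 bonds to H → oxidation state -3.
Δ = -3 − (-3) = 0, so no net redox change at C3.

0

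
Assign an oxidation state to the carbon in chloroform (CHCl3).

The carbon has one bond to H (-1), one bond to Cl (+1), one bond to Cl (+1), one bond to Cl (+1).
Oxidation state = -1 + 1 + 1 + 1 = +2.

+2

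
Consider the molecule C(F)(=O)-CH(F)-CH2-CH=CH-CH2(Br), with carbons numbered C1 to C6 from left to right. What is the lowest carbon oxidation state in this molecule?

-2

Count +1 for every bond to an atom more electronegative than carbon and −1 for every bond to one less electronegative; C–C bonds are 0. Tallying each carbon:
C1: 1C, 2O, 1F → 0 + 2 + 1 = +3
C2: 2C, 1H, 1F → 0 − 1 + 1 = 0
C3: 2C, 2H → 0 − 2 = -2
C4: 3C, 1H → 0 − 1 = -1
C5: 3C, 1H → 0 − 1 = -1
C6: 1C, 2H, 1Br → 0 − 2 + 1 = -1
The lowest value is -2.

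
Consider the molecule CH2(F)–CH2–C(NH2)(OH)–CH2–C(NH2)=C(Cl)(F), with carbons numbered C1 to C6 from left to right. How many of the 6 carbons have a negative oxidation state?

Tallying each carbon's bonds:
C1: 1C, 2H, 1F → 0 − 2 + 1 = -1
C2: 2C, 2H → 0 − 2 = -2
C3: 2C, 1O, 1N → 0 + 1 + 1 = +2
C4: 2C, 2H → 0 − 2 = -2
C5: 3C, 1N → 0 + 1 = +1
C6: 2C, 1F, 1Cl → 0 + 1 + 1 = +2
3 carbons (C1, C2, C4) meet the condition.

3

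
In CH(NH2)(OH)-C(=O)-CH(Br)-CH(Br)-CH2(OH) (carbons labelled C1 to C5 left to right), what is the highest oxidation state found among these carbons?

+2

Tallying each carbon's bonds:
C1: 1C, 1H, 1O, 1N → 0 − 1 + 1 + 1 = +1
C2: 2C, 2O → 0 + 2 = +2
C3: 2C, 1H, 1Br → 0 − 1 + 1 = 0
C4: 2C, 1H, 1Br → 0 − 1 + 1 = 0
C5: 1C, 2H, 1O → 0 − 2 + 1 = -1
The highest value is +2.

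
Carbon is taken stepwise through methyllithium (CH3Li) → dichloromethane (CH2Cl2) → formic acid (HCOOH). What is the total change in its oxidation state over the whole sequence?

Carbon oxidation states along the series — methyllithium: -4, dichloromethane: 0, formic acid: +2.
Net change = +2 − (-4) = +6.

+6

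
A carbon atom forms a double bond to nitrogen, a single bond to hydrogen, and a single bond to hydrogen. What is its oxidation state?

0

Count +1 for every bond to an atom more electronegative than carbon and −1 for every bond to one less electronegative; C–C bonds are 0.
The carbon has one bond to H (-1), a double bond to N (2×+1 = +2), one bond to H (-1).
Oxidation state = -1 + 2 − 1 = 0.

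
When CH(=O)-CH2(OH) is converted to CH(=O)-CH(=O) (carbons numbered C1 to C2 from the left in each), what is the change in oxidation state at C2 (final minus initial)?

Before: C2 has 1 bond to C, 2 bonds to H, 1 bond to O → oxidation state -1.
After: C2 has 1 bond to C, 1 bond to H, 2 bonds to O → oxidation state +1.
Δ = +1 − (-1) = +2, so this is an oxidation at C2.

+2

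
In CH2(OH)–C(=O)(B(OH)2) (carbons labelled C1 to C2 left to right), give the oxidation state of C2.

+1

Each bond to a more electronegative atom (O, N, halogen) counts +1, each bond to a less electronegative atom (H, metal, B, Si) counts −1, and each C–C bond counts 0.
C2 has one bond to C (0), a double bond to O (2×+1 = +2), one bond to B (-1).
Oxidation state = 0 + 2 − 1 = +1.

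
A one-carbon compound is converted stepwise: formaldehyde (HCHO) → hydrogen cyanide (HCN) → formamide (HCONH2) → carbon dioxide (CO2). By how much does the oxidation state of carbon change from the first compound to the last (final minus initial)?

Carbon oxidation states along the series — formaldehyde: 0, hydrogen cyanide: +2, formamide: +2, carbon dioxide: +4.
Net change = +4 − (0) = +4.

+4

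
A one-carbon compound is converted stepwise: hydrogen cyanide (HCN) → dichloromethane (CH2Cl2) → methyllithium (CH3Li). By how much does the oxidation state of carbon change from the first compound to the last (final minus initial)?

Carbon oxidation states along the series — hydrogen cyanide: +2, dichloromethane: 0, methyllithium: -4.
Net change = -4 − (+2) = -6.

-6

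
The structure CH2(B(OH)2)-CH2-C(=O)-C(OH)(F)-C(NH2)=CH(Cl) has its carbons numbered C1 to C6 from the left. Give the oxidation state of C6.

C6 has a double bond to C (2×0 = 0), one bond to Cl (+1), one bond to H (-1).
Oxidation state = 0 + 1 − 1 = 0.

0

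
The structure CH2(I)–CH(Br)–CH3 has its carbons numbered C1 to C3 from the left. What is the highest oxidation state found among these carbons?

Tallying each carbon's bonds:
C1: 1C, 2H, 1I → 0 − 2 + 1 = -1
C2: 2C, 1H, 1Br → 0 − 1 + 1 = 0
C3: 1C, 3H → 0 − 3 = -3
The highest value is 0.

0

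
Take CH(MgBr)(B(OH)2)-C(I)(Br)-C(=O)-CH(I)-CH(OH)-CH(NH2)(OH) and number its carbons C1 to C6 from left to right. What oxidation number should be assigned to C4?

Count +1 for every bond to an atom more electronegative than carbon and −1 for every bond to one less electronegative; C–C bonds are 0.
C4 has one bond to C (0), one bond to C (0), one bond to I (+1), one bond to H (-1).
Oxidation state = 0 + 0 + 1 − 1 = 0.

0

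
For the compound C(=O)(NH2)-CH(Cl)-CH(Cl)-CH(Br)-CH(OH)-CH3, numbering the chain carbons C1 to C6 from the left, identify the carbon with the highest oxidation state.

Tallying each carbon's bonds:
C1: 1C, 2O, 1N → 0 + 2 + 1 = +3
C2: 2C, 1H, 1Cl → 0 − 1 + 1 = 0
C3: 2C, 1H, 1Cl → 0 − 1 + 1 = 0
C4: 2C, 1H, 1Br → 0 − 1 + 1 = 0
C5: 2C, 1H, 1O → 0 − 1 + 1 = 0
C6: 1C, 3H → 0 − 3 = -3
The most oxidised carbon is C1 at +3.

C1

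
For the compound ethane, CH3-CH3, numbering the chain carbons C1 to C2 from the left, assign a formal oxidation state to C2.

-3

C2 has one bond to H (-1), one bond to H (-1), one bond to H (-1), one bond to C (0).
Oxidation state = -1 − 1 − 1 + 0 = -3.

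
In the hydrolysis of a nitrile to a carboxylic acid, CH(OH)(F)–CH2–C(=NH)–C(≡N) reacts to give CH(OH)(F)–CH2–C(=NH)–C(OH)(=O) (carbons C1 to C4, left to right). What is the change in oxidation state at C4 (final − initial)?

Before: C4 has 1 bond to C, 3 bonds to N → oxidation state +3.
After: C4 has 1 bond to C, 3 bonds to O → oxidation state +3.
Δ = +3 − (+3) = 0, so no net redox change at C4.

0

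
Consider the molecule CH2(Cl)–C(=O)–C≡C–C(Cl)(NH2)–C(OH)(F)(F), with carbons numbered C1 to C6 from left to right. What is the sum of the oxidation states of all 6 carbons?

Tallying each carbon's bonds:
C1: 1C, 2H, 1Cl → 0 − 2 + 1 = -1
C2: 2C, 2O → 0 + 2 = +2
C3: 4C → 0 = 0
C4: 4C → 0 = 0
C5: 2C, 1N, 1Cl → 0 + 1 + 1 = +2
C6: 1C, 1O, 2F → 0 + 1 + 2 = +3
Sum = -1 + 2 + 0 + 0 + 2 + 3 = +6.

+6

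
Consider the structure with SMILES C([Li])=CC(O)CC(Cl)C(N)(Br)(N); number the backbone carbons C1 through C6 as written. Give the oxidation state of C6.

+3

Assign +1 per bond to O/N/halogen, −1 per bond to H or an electropositive element, and 0 per bond to carbon.
C6 has one bond to C (0), one bond to N (+1), one bond to Br (+1), one bond to N (+1).
Oxidation state = 0 + 1 + 1 + 1 = +3.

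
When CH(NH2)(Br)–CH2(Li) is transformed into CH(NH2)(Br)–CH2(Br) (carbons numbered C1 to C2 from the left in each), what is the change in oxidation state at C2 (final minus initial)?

+2

Before: C2 has 1 bond to C, 2 bonds to H, 1 bond to Li → oxidation state -3.
After: C2 has 1 bond to C, 2 bonds to H, 1 bond to Br → oxidation state -1.
Δ = -1 − (-3) = +2, so this is an oxidation at C2.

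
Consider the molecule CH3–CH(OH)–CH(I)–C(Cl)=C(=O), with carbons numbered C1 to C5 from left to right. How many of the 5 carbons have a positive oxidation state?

2

Bonds to more-electronegative neighbours contribute +1 each, bonds to H or metals contribute −1 each, and C–C bonds contribute 0. Tallying each carbon:
C1: 1C, 3H → 0 − 3 = -3
C2: 2C, 1H, 1O → 0 − 1 + 1 = 0
C3: 2C, 1H, 1I → 0 − 1 + 1 = 0
C4: 3C, 1Cl → 0 + 1 = +1
C5: 2C, 2O → 0 + 2 = +2
2 carbons (C4, C5) meet the condition.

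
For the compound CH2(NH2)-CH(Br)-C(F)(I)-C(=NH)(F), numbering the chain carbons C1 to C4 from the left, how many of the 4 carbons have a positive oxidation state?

Tallying each carbon's bonds:
C1: 1C, 2H, 1N → 0 − 2 + 1 = -1
C2: 2C, 1H, 1Br → 0 − 1 + 1 = 0
C3: 2C, 1F, 1I → 0 + 1 + 1 = +2
C4: 1C, 2N, 1F → 0 + 2 + 1 = +3
2 carbons (C3, C4) meet the condition.

2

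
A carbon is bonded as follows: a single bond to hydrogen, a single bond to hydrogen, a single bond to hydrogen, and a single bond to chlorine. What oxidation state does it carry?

Each bond to a more electronegative atom (O, N, halogen) counts +1, each bond to a less electronegative atom (H, metal, B, Si) counts −1, and each C–C bond counts 0.
The carbon has one bond to H (-1), one bond to H (-1), one bond to Cl (+1), one bond to H (-1).
Oxidation state = -1 − 1 + 1 − 1 = -2.

-2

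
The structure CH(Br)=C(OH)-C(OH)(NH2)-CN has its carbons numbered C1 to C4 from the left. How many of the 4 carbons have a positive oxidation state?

3

Each bond to a more electronegative atom (O, N, halogen) counts +1, each bond to a less electronegative atom (H, metal, B, Si) counts −1, and each C–C bond counts 0. Tallying each carbon:
C1: 2C, 1H, 1Br → 0 − 1 + 1 = 0
C2: 3C, 1O → 0 + 1 = +1
C3: 2C, 1O, 1N → 0 + 1 + 1 = +2
C4: 1C, 3N → 0 + 3 = +3
3 carbons (C2, C3, C4) meet the condition.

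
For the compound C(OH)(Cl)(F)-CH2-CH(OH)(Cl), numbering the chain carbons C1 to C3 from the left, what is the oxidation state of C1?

+3

Count +1 for every bond to an atom more electronegative than carbon and −1 for every bond to one less electronegative; C–C bonds are 0.
C1 has one bond to C (0), one bond to O (+1), one bond to Cl (+1), one bond to F (+1).
Oxidation state = 0 + 1 + 1 + 1 = +3.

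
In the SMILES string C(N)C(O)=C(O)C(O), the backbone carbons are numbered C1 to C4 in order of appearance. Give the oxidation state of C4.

-1

C4 has one bond to C (0), one bond to H (-1), one bond to H (-1), one bond to O (+1).
Oxidation state = 0 − 1 − 1 + 1 = -1.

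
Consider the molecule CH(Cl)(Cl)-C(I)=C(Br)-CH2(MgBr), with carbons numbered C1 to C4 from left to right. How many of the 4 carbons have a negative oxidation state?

1

Tallying each carbon's bonds:
C1: 1C, 1H, 2Cl → 0 − 1 + 2 = +1
C2: 3C, 1I → 0 + 1 = +1
C3: 3C, 1Br → 0 + 1 = +1
C4: 1C, 2H, 1Mg → 0 − 2 − 1 = -3
1 carbon (C4) meets the condition.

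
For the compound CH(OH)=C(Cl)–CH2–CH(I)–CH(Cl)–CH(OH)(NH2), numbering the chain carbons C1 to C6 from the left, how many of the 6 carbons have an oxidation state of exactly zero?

3

Assign +1 per bond to O/N/halogen, −1 per bond to H or an electropositive element, and 0 per bond to carbon. Tallying each carbon:
C1: 2C, 1H, 1O → 0 − 1 + 1 = 0
C2: 3C, 1Cl → 0 + 1 = +1
C3: 2C, 2H → 0 − 2 = -2
C4: 2C, 1H, 1I → 0 − 1 + 1 = 0
C5: 2C, 1H, 1Cl → 0 − 1 + 1 = 0
C6: 1C, 1H, 1O, 1N → 0 − 1 + 1 + 1 = +1
3 carbons (C1, C4, C5) meet the condition.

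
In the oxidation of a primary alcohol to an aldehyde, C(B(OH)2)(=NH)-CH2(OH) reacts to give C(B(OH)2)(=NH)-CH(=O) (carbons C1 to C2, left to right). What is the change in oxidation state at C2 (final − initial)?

+2

Before: C2 has 1 bond to C, 2 bonds to H, 1 bond to O → oxidation state -1.
After: C2 has 1 bond to C, 1 bond to H, 2 bonds to O → oxidation state +1.
Δ = +1 − (-1) = +2, so this is an oxidation at C2.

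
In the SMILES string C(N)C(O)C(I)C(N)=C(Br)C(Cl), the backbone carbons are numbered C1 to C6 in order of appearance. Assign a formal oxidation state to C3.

C3 has one bond to C (0), one bond to C (0), one bond to I (+1), one bond to H (-1).
Oxidation state = 0 + 0 + 1 − 1 = 0.

0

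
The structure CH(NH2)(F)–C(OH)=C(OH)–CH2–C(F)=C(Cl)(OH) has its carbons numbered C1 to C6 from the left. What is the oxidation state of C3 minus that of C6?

C3: 3C, 1O → 0 + 1 = +1
C6: 2C, 1O, 1Cl → 0 + 1 + 1 = +2
Difference: +1 − (+2) = -1.

-1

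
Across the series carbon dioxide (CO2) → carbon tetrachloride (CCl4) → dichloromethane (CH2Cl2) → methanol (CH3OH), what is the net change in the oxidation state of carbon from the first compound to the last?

Carbon oxidation states along the series — carbon dioxide: +4, carbon tetrachloride: +4, dichloromethane: 0, methanol: -2.
Net change = -2 − (+4) = -6.

-6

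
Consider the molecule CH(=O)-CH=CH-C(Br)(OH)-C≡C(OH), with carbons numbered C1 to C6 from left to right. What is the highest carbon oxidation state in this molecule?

Assign +1 per bond to O/N/halogen, −1 per bond to H or an electropositive element, and 0 per bond to carbon. Tallying each carbon:
C1: 1C, 1H, 2O → 0 − 1 + 2 = +1
C2: 3C, 1H → 0 − 1 = -1
C3: 3C, 1H → 0 − 1 = -1
C4: 2C, 1O, 1Br → 0 + 1 + 1 = +2
C5: 4C → 0 = 0
C6: 3C, 1O → 0 + 1 = +1
The highest value is +2.

+2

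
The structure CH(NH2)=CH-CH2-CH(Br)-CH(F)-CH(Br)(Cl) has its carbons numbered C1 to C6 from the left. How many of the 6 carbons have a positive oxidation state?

Tallying each carbon's bonds:
C1: 2C, 1H, 1N → 0 − 1 + 1 = 0
C2: 3C, 1H → 0 − 1 = -1
C3: 2C, 2H → 0 − 2 = -2
C4: 2C, 1H, 1Br → 0 − 1 + 1 = 0
C5: 2C, 1H, 1F → 0 − 1 + 1 = 0
C6: 1C, 1H, 1Cl, 1Br → 0 − 1 + 1 + 1 = +1
1 carbon (C6) meets the condition.

1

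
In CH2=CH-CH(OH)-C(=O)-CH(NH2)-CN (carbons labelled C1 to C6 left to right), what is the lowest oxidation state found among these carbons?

-2

Assign +1 per bond to O/N/halogen, −1 per bond to H or an electropositive element, and 0 per bond to carbon. Tallying each carbon:
C1: 2C, 2H → 0 − 2 = -2
C2: 3C, 1H → 0 − 1 = -1
C3: 2C, 1H, 1O → 0 − 1 + 1 = 0
C4: 2C, 2O → 0 + 2 = +2
C5: 2C, 1H, 1N → 0 − 1 + 1 = 0
C6: 1C, 3N → 0 + 3 = +3
The lowest value is -2.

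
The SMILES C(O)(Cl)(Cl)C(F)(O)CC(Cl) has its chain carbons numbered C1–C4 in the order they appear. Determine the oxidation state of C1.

Bonds to more-electronegative neighbours contribute +1 each, bonds to H or metals contribute −1 each, and C–C bonds contribute 0.
C1 has one bond to C (0), one bond to O (+1), one bond to Cl (+1), one bond to Cl (+1).
Oxidation state = 0 + 1 + 1 + 1 = +3.

+3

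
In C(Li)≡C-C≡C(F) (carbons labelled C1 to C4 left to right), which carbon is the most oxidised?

C4

Tallying each carbon's bonds:
C1: 3C, 1Li → 0 − 1 = -1
C2: 4C → 0 = 0
C3: 4C → 0 = 0
C4: 3C, 1F → 0 + 1 = +1
The most oxidised carbon is C4 at +1.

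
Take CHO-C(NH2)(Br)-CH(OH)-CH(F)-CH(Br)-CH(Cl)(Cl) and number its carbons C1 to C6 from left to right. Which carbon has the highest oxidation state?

C2

Count +1 for every bond to an atom more electronegative than carbon and −1 for every bond to one less electronegative; C–C bonds are 0. Tallying each carbon:
C1: 1C, 1H, 2O → 0 − 1 + 2 = +1
C2: 2C, 1N, 1Br → 0 + 1 + 1 = +2
C3: 2C, 1H, 1O → 0 − 1 + 1 = 0
C4: 2C, 1H, 1F → 0 − 1 + 1 = 0
C5: 2C, 1H, 1Br → 0 − 1 + 1 = 0
C6: 1C, 1H, 2Cl → 0 − 1 + 2 = +1
The most oxidised carbon is C2 at +2.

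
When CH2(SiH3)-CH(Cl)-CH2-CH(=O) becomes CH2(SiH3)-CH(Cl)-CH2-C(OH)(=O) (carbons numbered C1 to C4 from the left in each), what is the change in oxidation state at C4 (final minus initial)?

Before: C4 has 1 bond to C, 1 bond to H, 2 bonds to O → oxidation state +1.
After: C4 has 1 bond to C, 3 bonds to O → oxidation state +3.
Δ = +3 − (+1) = +2, so this is an oxidation at C4.

+2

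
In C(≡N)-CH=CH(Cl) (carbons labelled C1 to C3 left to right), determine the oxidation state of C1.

+3

Each bond to a more electronegative atom (O, N, halogen) counts +1, each bond to a less electronegative atom (H, metal, B, Si) counts −1, and each C–C bond counts 0.
C1 has one bond to C (0), a triple bond to N (3×+1 = +3).
Oxidation state = 0 + 3 = +3.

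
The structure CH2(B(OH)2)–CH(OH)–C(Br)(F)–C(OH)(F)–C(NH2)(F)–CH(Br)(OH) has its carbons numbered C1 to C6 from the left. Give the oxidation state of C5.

C5 has one bond to C (0), one bond to C (0), one bond to N (+1), one bond to F (+1).
Oxidation state = 0 + 0 + 1 + 1 = +2.

+2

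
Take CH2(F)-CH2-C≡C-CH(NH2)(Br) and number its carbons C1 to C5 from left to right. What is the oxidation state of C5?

+1

C5 has one bond to C (0), one bond to H (-1), one bond to N (+1), one bond to Br (+1).
Oxidation state = 0 − 1 + 1 + 1 = +1.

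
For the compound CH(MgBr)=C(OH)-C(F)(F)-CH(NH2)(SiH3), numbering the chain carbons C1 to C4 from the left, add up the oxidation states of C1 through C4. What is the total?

0

Count +1 for every bond to an atom more electronegative than carbon and −1 for every bond to one less electronegative; C–C bonds are 0. Tallying each carbon:
C1: 2C, 1H, 1Mg → 0 − 1 − 1 = -2
C2: 3C, 1O → 0 + 1 = +1
C3: 2C, 2F → 0 + 2 = +2
C4: 1C, 1H, 1N, 1Si → 0 − 1 + 1 − 1 = -1
Sum = -2 + 1 + 2 − 1 = 0.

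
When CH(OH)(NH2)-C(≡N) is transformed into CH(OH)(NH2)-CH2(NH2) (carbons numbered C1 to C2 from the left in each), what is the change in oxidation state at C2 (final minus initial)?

-4

Before: C2 has 1 bond to C, 3 bonds to N → oxidation state +3.
After: C2 has 1 bond to C, 2 bonds to H, 1 bond to N → oxidation state -1.
Δ = -1 − (+3) = -4, so this is a reduction at C2.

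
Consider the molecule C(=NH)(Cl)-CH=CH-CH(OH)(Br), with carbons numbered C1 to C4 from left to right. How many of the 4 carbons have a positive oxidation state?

Assign +1 per bond to O/N/halogen, −1 per bond to H or an electropositive element, and 0 per bond to carbon. Tallying each carbon:
C1: 1C, 2N, 1Cl → 0 + 2 + 1 = +3
C2: 3C, 1H → 0 − 1 = -1
C3: 3C, 1H → 0 − 1 = -1
C4: 1C, 1H, 1O, 1Br → 0 − 1 + 1 + 1 = +1
2 carbons (C1, C4) meet the condition.

2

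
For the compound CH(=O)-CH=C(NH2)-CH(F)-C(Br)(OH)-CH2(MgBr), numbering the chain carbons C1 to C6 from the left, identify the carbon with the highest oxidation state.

C5

Tallying each carbon's bonds:
C1: 1C, 1H, 2O → 0 − 1 + 2 = +1
C2: 3C, 1H → 0 − 1 = -1
C3: 3C, 1N → 0 + 1 = +1
C4: 2C, 1H, 1F → 0 − 1 + 1 = 0
C5: 2C, 1O, 1Br → 0 + 1 + 1 = +2
C6: 1C, 2H, 1Mg → 0 − 2 − 1 = -3
The most oxidised carbon is C5 at +2.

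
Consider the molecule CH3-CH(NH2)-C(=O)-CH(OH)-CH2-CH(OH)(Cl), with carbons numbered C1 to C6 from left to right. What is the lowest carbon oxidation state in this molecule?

Assign +1 per bond to O/N/halogen, −1 per bond to H or an electropositive element, and 0 per bond to carbon. Tallying each carbon:
C1: 1C, 3H → 0 − 3 = -3
C2: 2C, 1H, 1N → 0 − 1 + 1 = 0
C3: 2C, 2O → 0 + 2 = +2
C4: 2C, 1H, 1O → 0 − 1 + 1 = 0
C5: 2C, 2H → 0 − 2 = -2
C6: 1C, 1H, 1O, 1Cl → 0 − 1 + 1 + 1 = +1
The lowest value is -3.

-3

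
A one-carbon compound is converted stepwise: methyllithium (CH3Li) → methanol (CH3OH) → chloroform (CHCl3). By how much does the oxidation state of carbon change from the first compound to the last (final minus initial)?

+6

Carbon oxidation states along the series — methyllithium: -4, methanol: -2, chloroform: +2.
Net change = +2 − (-4) = +6.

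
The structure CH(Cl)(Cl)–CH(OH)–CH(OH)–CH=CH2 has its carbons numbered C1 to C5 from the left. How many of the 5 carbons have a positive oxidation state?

Bonds to more-electronegative neighbours contribute +1 each, bonds to H or metals contribute −1 each, and C–C bonds contribute 0. Tallying each carbon:
C1: 1C, 1H, 2Cl → 0 − 1 + 2 = +1
C2: 2C, 1H, 1O → 0 − 1 + 1 = 0
C3: 2C, 1H, 1O → 0 − 1 + 1 = 0
C4: 3C, 1H → 0 − 1 = -1
C5: 2C, 2H → 0 − 2 = -2
1 carbon (C1) meets the condition.

1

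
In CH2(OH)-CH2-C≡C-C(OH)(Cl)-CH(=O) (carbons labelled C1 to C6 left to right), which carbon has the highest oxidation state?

Tallying each carbon's bonds:
C1: 1C, 2H, 1O → 0 − 2 + 1 = -1
C2: 2C, 2H → 0 − 2 = -2
C3: 4C → 0 = 0
C4: 4C → 0 = 0
C5: 2C, 1O, 1Cl → 0 + 1 + 1 = +2
C6: 1C, 1H, 2O → 0 − 1 + 2 = +1
The most oxidised carbon is C5 at +2.

C5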